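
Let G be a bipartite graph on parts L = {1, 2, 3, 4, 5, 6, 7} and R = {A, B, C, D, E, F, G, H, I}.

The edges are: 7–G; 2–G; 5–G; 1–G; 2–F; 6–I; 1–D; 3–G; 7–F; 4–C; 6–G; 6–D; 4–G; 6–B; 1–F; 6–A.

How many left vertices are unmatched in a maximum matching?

2

For example, pair 1-D, 2-F, 3-G, 4-C, 6-A.
The set {2, 3, 5, 7} has only 2 neighbours ({F, G}), so by Hall's theorem at most 5 of the 7 left vertices can be matched.
That matches 5 of the 7, leaving 2 unmatched; no matching can do better.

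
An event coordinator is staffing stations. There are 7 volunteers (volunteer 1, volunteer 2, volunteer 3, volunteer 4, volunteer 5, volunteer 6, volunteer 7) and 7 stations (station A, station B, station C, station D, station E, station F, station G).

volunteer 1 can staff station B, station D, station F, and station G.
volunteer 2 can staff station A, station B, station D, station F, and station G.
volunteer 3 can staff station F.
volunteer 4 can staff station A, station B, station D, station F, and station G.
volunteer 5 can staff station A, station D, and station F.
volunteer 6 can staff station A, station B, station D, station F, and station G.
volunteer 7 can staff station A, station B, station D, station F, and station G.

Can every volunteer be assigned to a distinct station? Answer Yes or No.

The set {volunteer 1, volunteer 2, volunteer 3, volunteer 4, volunteer 5, volunteer 6, volunteer 7} has only 5 neighbours ({station A, station B, station D, station F, station G}), so by Hall's theorem at most 5 of the 7 volunteers can be matched.
Hence no matching covers every volunteer.

No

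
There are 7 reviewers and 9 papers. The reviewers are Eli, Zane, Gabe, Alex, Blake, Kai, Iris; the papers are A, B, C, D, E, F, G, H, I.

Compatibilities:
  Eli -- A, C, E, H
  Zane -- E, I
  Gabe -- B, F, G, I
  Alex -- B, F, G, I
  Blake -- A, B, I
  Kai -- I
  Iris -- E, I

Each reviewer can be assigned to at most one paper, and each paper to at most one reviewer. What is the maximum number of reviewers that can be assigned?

A valid assignment of size 6: Eli-C, Zane-E, Gabe-G, Alex-F, Blake-B, Kai-I.
The set {Zane, Kai, Iris} has only 2 neighbours ({E, I}), so by Hall's theorem at most 6 of the 7 reviewers can be matched.

6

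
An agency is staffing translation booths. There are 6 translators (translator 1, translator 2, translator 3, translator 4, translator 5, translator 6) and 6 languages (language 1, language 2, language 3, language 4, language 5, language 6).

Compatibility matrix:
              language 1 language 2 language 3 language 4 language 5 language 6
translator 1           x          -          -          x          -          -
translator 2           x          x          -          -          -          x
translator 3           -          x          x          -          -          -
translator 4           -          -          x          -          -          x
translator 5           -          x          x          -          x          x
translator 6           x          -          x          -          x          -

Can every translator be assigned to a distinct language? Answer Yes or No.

Yes

For example, pair translator 1-language 4, translator 2-language 6, translator 3-language 2, translator 4-language 3, translator 5-language 5, translator 6-language 1.
Every translator is matched, so this is a perfect matching.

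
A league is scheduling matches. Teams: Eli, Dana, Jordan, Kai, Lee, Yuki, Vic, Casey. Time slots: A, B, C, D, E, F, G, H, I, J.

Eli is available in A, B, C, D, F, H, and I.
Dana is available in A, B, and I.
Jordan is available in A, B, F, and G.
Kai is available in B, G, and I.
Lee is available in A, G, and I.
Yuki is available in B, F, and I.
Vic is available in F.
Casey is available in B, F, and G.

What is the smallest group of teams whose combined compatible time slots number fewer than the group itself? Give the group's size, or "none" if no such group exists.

Take S = {Dana, Jordan, Kai, Lee, Yuki, Vic}. Its neighbourhood is {A, B, F, G, I}, so |N(S)| = 5 < |S| = 6.
Every subset of size less than 6 has at least as many neighbours as members, so 6 is the minimum.

6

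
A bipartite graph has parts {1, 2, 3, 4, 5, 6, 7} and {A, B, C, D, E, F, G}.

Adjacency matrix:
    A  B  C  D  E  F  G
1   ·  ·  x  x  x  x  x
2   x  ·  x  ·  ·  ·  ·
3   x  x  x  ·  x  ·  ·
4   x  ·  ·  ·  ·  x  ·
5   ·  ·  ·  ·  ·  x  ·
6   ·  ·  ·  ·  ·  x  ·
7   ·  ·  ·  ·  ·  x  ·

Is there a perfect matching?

The set {5, 6, 7} has only 1 neighbour ({F}), so by Hall's theorem at most 5 of the 7 left vertices can be matched.
Hence no matching covers every left vertex.

No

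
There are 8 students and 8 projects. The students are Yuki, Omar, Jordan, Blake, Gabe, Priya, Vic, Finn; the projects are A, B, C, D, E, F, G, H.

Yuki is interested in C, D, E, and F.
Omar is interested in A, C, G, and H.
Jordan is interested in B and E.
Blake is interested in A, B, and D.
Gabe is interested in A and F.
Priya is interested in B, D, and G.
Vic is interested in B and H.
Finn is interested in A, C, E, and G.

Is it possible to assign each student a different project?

Yes

For example, pair Yuki-D, Omar-C, Jordan-B, Blake-A, Gabe-F, Priya-G, Vic-H, Finn-E.
All 8 students are covered.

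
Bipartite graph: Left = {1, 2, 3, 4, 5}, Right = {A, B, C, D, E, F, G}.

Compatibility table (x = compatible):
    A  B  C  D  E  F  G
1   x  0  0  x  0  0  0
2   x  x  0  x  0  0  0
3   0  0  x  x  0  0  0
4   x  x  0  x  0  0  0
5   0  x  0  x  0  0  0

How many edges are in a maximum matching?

One maximum matching: 1–A, 2–D, 3–C, 4–B.
The set {1, 2, 4, 5} has only 3 neighbours ({A, B, D}), so by Hall's theorem at most 4 of the 5 left vertices can be matched.

4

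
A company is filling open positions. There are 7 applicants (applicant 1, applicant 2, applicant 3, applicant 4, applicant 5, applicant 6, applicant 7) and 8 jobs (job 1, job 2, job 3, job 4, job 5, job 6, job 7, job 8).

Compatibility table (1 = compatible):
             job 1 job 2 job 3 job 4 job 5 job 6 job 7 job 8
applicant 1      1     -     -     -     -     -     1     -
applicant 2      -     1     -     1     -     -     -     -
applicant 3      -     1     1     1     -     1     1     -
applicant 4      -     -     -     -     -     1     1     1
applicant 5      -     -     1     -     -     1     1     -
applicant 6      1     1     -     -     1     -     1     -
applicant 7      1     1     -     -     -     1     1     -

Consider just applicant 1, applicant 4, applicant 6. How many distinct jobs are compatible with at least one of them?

The union of neighbours of {applicant 1, applicant 4, applicant 6} is {job 1, job 2, job 5, job 6, job 7, job 8}, which has 6 elements.
Since |N(S)| = 6 ≥ |S| = 3, Hall's condition holds for this subset.

6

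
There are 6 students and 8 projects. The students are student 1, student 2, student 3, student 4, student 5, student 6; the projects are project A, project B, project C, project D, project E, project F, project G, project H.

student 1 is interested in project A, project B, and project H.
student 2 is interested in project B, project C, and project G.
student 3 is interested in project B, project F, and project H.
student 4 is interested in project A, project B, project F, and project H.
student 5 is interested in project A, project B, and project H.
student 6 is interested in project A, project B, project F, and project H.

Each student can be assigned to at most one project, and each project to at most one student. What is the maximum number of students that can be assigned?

A valid assignment of size 5: student 1–project H, student 2–project C, student 3–project F, student 4–project B, student 5–project A.
The set {student 1, student 3, student 4, student 5, student 6} has only 4 neighbours ({project A, project B, project F, project H}), so by Hall's theorem at most 5 of the 6 students can be matched.

5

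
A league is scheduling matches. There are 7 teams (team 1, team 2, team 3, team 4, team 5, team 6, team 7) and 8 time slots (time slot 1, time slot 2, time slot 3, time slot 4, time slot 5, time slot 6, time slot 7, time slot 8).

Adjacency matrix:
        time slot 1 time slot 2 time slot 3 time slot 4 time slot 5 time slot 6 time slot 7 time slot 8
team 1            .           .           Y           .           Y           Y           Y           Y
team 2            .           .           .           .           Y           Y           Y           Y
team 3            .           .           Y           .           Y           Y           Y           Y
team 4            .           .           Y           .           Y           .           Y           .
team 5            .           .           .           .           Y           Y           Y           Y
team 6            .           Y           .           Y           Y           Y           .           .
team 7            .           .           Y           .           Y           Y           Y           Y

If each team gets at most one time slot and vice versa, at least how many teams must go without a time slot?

A valid assignment of size 6: team 1-time slot 5, team 2-time slot 6, team 3-time slot 8, team 4-time slot 3, team 5-time slot 7, team 6-time slot 4.
The set {team 1, team 2, team 3, team 4, team 5, team 7} has only 5 neighbours ({time slot 3, time slot 5, time slot 6, time slot 7, time slot 8}), so by Hall's theorem at most 6 of the 7 teams can be matched.
That matches 6 of the 7, leaving 1 unmatched; no matching can do better.

1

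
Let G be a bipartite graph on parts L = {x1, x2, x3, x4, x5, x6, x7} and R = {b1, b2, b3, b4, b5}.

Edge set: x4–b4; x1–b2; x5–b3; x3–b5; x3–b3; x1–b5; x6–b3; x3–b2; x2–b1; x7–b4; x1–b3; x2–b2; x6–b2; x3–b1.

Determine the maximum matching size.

A valid assignment of size 5: x1–b5, x2–b1, x3–b2, x4–b4, x5–b3.
The set {x1, x2, x3, x4, x5, x6, x7} has only 5 neighbours ({b1, b2, b3, b4, b5}), so by Hall's theorem at most 5 of the 7 left vertices can be matched.

5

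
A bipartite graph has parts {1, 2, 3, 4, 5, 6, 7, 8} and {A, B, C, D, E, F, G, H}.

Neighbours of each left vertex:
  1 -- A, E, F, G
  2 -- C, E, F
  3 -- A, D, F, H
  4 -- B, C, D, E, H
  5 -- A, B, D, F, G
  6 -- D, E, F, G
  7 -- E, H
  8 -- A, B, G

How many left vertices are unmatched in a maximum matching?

For example, pair 1→G, 2→C, 3→F, 4→H, 5→A, 6→D, 7→E, 8→B.
All 8 left vertices are matched, so no larger matching exists.
That matches 8 of the 8, leaving 0 unmatched; no matching can do better.

0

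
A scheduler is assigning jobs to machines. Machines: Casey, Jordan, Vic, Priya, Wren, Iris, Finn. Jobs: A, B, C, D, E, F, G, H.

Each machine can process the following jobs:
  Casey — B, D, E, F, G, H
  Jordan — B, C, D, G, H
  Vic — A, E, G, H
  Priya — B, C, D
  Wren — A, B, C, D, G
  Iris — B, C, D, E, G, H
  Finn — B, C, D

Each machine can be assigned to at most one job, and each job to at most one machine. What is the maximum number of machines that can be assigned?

One maximum matching: Casey-H, Jordan-G, Vic-A, Priya-C, Wren-D, Iris-E, Finn-B.
This saturates every machine, so 7 is the maximum.

7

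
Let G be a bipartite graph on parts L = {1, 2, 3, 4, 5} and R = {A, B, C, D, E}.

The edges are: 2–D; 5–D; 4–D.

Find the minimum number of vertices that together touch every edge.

{D} is a vertex cover of size 1: every edge has an endpoint in this set.
No smaller cover exists because 2–D is a matching of size 1, and a cover must include an endpoint of each of these disjoint edges (König's theorem).

1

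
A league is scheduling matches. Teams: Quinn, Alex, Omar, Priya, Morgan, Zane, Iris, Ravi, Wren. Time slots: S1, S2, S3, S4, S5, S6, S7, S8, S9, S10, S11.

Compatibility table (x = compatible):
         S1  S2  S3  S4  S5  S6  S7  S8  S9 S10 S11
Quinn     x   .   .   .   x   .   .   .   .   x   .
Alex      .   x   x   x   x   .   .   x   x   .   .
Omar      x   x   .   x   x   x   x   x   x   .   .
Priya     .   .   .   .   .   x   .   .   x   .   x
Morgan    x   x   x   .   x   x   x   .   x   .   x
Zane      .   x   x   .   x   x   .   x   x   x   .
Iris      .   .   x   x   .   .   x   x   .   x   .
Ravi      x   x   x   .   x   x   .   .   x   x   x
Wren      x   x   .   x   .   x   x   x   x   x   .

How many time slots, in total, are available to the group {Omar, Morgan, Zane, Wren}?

11

The union of neighbours of {Omar, Morgan, Zane, Wren} is {S1, S2, S3, S4, S5, S6, S7, S8, S9, S10, S11}, which has 11 elements.
Since |N(S)| = 11 ≥ |S| = 4, Hall's condition holds for this subset.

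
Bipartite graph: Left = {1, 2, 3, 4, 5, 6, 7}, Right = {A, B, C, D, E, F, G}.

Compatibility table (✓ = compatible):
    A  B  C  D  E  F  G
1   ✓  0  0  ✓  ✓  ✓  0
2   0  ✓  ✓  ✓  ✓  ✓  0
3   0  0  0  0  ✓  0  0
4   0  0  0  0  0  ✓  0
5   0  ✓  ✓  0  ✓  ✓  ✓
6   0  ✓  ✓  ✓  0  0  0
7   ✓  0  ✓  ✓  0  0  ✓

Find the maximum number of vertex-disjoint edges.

7

For example, pair 1-A, 2-D, 3-E, 4-F, 5-B, 6-C, 7-G.
This saturates every left vertex, so 7 is the maximum.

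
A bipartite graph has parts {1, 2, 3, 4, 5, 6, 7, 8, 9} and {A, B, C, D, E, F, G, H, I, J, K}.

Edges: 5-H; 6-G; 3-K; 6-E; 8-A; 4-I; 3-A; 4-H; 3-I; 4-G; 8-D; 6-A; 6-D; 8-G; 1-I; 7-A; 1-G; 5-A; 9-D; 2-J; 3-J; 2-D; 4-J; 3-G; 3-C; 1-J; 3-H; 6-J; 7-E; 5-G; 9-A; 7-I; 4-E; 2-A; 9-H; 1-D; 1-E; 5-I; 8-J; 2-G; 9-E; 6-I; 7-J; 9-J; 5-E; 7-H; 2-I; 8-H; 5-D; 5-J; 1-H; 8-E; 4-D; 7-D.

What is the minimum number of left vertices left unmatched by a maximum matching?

1

A valid assignment of size 8: 1-D, 2-I, 3-K, 4-H, 5-G, 6-E, 7-A, 8-J.
The set {1, 2, 4, 5, 6, 7, 8, 9} has only 7 neighbours ({A, D, E, G, H, I, J}), so by Hall's theorem at most 8 of the 9 left vertices can be matched.
That matches 8 of the 9, leaving 1 unmatched; no matching can do better.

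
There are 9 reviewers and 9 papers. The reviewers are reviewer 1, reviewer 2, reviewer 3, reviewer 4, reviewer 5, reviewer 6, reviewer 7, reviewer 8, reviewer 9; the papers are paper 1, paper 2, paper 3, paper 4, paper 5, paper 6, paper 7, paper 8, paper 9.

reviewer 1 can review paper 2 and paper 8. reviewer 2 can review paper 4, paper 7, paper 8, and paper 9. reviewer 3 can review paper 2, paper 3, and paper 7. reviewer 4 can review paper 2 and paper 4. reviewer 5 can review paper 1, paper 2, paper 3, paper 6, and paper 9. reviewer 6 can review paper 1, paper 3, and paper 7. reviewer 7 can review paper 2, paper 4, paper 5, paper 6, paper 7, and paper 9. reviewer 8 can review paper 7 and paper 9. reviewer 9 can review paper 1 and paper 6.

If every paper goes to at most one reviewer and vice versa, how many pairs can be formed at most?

One maximum matching: reviewer 1→paper 8, reviewer 2→paper 9, reviewer 3→paper 2, reviewer 4→paper 4, reviewer 5→paper 3, reviewer 6→paper 1, reviewer 7→paper 5, reviewer 8→paper 7, reviewer 9→paper 6.
This saturates every reviewer, so 9 is the maximum.

9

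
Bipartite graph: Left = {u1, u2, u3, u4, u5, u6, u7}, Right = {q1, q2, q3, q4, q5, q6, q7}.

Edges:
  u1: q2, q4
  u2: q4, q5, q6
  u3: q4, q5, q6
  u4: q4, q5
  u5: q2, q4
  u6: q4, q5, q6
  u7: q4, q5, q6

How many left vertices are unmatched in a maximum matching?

3

For example, pair u1–q2, u2–q6, u3–q4, u4–q5.
The set {u1, u2, u3, u4, u5, u6, u7} has only 4 neighbours ({q2, q4, q5, q6}), so by Hall's theorem at most 4 of the 7 left vertices can be matched.
That matches 4 of the 7, leaving 3 unmatched; no matching can do better.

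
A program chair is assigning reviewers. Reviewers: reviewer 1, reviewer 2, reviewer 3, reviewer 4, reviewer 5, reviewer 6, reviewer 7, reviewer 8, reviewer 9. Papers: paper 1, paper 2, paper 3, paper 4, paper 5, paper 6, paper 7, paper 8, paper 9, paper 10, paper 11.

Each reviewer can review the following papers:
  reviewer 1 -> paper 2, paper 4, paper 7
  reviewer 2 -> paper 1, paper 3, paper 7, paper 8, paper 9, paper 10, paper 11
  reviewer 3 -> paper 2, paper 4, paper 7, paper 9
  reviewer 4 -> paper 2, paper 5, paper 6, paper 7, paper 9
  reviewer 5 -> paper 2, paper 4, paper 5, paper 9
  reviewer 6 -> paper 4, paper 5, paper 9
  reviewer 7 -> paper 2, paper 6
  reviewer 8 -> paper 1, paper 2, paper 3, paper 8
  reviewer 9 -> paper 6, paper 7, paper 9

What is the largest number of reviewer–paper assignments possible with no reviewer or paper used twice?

8

For example, pair reviewer 1–paper 4, reviewer 2–paper 10, reviewer 3–paper 7, reviewer 4–paper 2, reviewer 5–paper 9, reviewer 6–paper 5, reviewer 7–paper 6, reviewer 8–paper 1.
The set {reviewer 1, reviewer 3, reviewer 4, reviewer 5, reviewer 6, reviewer 7, reviewer 9} has only 6 neighbours ({paper 2, paper 4, paper 5, paper 6, paper 7, paper 9}), so by Hall's theorem at most 8 of the 9 reviewers can be matched.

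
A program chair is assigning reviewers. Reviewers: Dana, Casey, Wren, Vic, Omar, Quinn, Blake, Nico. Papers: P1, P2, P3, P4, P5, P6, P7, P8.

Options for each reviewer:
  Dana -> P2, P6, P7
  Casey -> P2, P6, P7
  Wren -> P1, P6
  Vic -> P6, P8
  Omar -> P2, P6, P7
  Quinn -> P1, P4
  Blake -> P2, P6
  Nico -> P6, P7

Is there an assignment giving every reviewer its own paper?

No

The set {Dana, Casey, Omar, Blake, Nico} has only 3 neighbours ({P2, P6, P7}), so by Hall's theorem at most 6 of the 8 reviewers can be matched.
Hence no matching covers every reviewer.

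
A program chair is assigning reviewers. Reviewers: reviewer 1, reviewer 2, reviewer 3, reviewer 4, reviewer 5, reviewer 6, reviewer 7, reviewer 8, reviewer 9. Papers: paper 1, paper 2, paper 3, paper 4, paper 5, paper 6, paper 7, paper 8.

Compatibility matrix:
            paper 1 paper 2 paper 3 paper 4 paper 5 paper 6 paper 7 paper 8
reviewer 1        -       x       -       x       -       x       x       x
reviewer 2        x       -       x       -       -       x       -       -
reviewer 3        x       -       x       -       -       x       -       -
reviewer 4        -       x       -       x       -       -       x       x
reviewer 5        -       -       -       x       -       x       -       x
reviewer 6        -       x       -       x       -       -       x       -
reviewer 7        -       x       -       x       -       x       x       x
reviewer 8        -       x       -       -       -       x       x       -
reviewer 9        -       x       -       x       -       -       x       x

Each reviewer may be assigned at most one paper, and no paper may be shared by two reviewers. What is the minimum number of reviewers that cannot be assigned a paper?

2

For example, pair reviewer 1-paper 6, reviewer 2-paper 3, reviewer 3-paper 1, reviewer 4-paper 8, reviewer 5-paper 4, reviewer 6-paper 7, reviewer 7-paper 2.
The set {reviewer 1, reviewer 4, reviewer 5, reviewer 6, reviewer 7, reviewer 8, reviewer 9} has only 5 neighbours ({paper 2, paper 4, paper 6, paper 7, paper 8}), so by Hall's theorem at most 7 of the 9 reviewers can be matched.
That matches 7 of the 9, leaving 2 unmatched; no matching can do better.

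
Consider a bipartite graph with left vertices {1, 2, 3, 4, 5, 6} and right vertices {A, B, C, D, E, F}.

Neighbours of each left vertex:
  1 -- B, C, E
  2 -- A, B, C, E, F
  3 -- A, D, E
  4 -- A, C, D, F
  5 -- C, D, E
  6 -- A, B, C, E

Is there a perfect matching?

For example, pair 1→E, 2→A, 3→D, 4→F, 5→C, 6→B.
Every left vertex is matched, so this is a perfect matching.

Yes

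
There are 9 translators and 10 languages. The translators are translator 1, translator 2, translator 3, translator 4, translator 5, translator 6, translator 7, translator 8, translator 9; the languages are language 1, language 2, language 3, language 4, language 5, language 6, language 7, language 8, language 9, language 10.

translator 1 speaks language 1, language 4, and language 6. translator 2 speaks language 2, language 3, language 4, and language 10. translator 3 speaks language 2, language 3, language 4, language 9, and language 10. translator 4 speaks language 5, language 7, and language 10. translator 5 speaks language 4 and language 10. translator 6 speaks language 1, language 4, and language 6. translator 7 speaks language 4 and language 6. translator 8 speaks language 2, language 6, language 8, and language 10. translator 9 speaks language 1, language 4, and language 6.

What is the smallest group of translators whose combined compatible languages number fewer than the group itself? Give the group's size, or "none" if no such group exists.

4

Take S = {translator 1, translator 6, translator 7, translator 9}. Its neighbourhood is {language 1, language 4, language 6}, so |N(S)| = 3 < |S| = 4.
Every subset of size less than 4 has at least as many neighbours as members, so 4 is the minimum.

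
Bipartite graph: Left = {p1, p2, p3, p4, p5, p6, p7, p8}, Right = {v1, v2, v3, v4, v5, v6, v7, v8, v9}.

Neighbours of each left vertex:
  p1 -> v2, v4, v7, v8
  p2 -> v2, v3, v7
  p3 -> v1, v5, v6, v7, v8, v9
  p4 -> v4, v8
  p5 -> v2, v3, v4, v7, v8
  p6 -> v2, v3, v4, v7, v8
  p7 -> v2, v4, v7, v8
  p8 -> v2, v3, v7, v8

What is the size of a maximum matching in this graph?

A valid assignment of size 6: p1→v4, p2→v7, p3→v6, p4→v8, p5→v2, p6→v3.
The set {p1, p2, p4, p5, p6, p7, p8} has only 5 neighbours ({v2, v3, v4, v7, v8}), so by Hall's theorem at most 6 of the 8 left vertices can be matched.

6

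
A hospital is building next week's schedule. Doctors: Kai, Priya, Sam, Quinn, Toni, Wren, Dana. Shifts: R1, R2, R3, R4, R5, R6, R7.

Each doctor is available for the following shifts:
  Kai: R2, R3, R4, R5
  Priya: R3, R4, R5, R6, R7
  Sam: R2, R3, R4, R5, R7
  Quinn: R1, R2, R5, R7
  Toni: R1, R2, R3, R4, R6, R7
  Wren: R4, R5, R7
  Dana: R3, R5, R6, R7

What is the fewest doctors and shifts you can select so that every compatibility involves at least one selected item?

7

A maximum matching has 7 edges (e.g. Kai–R5, Priya–R6, Sam–R3, Quinn–R2, Toni–R1, Wren–R4, Dana–R7).
By König's theorem the minimum vertex cover has the same size. One such cover is {Kai, Priya, Sam, Quinn, Toni, Wren, Dana}.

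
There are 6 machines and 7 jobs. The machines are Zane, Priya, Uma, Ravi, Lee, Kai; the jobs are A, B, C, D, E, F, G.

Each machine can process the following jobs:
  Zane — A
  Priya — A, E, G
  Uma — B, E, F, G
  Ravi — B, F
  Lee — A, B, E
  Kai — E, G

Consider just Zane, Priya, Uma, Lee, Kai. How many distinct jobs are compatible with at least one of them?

5

The union of neighbours of {Zane, Priya, Uma, Lee, Kai} is {A, B, E, F, G}, which has 5 elements.
Since |N(S)| = 5 ≥ |S| = 5, Hall's condition holds for this subset.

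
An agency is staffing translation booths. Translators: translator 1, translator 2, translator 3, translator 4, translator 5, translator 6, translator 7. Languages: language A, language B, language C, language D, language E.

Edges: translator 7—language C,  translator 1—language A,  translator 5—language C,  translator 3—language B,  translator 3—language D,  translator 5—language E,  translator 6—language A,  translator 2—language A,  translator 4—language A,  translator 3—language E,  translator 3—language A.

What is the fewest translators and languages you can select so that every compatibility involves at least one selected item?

4

A maximum matching has 4 edges (e.g. translator 1–language A, translator 3–language B, translator 5–language E, translator 7–language C).
By König's theorem the minimum vertex cover has the same size. One such cover is {translator 3, translator 5, translator 7, language A}.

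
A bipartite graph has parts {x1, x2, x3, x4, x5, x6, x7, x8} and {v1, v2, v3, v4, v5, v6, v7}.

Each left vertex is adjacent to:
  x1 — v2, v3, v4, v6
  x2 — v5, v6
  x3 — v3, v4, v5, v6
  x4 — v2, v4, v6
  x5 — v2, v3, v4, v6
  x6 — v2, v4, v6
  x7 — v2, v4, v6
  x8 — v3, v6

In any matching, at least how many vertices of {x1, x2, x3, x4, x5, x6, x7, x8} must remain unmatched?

One maximum matching: x1-v4, x2-v5, x3-v3, x4-v6, x5-v2.
The set {x1, x2, x3, x4, x5, x6, x7, x8} has only 5 neighbours ({v2, v3, v4, v5, v6}), so by Hall's theorem at most 5 of the 8 left vertices can be matched.
That matches 5 of the 8, leaving 3 unmatched; no matching can do better.

3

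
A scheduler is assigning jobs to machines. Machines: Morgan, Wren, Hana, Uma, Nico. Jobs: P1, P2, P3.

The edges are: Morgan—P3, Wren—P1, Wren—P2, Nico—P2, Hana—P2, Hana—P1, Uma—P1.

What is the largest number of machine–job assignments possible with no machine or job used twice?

3

A valid assignment of size 3: Morgan-P3, Wren-P2, Hana-P1.
The set {Wren, Hana, Uma, Nico} has only 2 neighbours ({P1, P2}), so by Hall's theorem at most 3 of the 5 machines can be matched.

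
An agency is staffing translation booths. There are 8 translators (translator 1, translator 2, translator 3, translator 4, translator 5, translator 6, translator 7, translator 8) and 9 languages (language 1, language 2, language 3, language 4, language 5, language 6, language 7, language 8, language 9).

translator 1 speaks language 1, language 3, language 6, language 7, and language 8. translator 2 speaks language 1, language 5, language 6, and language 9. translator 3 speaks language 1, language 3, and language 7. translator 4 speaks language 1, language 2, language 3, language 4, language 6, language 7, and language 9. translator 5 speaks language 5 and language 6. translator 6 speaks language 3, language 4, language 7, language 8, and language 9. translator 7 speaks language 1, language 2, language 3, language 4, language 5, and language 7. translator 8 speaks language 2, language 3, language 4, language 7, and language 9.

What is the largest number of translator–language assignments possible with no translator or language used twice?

8

One maximum matching: translator 1–language 8, translator 2–language 9, translator 3–language 1, translator 4–language 6, translator 5–language 5, translator 6–language 3, translator 7–language 7, translator 8–language 2.
All 8 translators are matched, so no larger matching exists.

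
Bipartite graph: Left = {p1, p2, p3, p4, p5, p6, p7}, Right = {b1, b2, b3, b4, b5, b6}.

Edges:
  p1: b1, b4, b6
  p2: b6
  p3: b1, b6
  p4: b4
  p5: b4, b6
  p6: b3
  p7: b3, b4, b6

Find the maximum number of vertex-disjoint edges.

For example, pair p1-b4, p2-b6, p3-b1, p6-b3.
The set {p1, p2, p3, p4, p5, p6, p7} has only 4 neighbours ({b1, b3, b4, b6}), so by Hall's theorem at most 4 of the 7 left vertices can be matched.

4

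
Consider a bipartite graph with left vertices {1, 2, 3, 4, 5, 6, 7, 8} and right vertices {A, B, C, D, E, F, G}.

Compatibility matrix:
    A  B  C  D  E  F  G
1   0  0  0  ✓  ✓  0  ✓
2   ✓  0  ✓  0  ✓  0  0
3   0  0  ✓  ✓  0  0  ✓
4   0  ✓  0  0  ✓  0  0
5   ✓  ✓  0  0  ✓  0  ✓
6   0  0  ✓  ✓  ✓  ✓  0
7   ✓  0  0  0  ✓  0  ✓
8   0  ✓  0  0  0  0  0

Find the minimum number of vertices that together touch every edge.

The 7 edges 1–D, 2–A, 3–C, 4–B, 5–G, 6–F, 7–E form a matching, so any vertex cover needs at least 7 vertices (one per matched edge).
Conversely {6, A, B, C, D, E, G} meets every edge and has exactly 7 vertices, so 7 is optimal.

7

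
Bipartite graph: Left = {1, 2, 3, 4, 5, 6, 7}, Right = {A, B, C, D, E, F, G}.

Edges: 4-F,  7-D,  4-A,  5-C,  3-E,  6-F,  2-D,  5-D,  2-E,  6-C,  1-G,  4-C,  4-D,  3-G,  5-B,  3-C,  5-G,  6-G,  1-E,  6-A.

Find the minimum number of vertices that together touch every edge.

{1, 2, 3, 4, 5, 6, 7} is a vertex cover of size 7: every edge has an endpoint in this set.
No smaller cover exists because 1–G, 2–E, 3–C, 4–F, 5–B, 6–A, 7–D is a matching of size 7, and a cover must include an endpoint of each of these disjoint edges (König's theorem).

7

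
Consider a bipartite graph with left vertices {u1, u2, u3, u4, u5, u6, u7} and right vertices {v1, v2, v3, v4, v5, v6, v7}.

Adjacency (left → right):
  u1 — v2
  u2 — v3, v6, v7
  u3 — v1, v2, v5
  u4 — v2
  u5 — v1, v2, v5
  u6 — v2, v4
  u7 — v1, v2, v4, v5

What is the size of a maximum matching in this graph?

5

One maximum matching: u1→v2, u2→v6, u3→v5, u5→v1, u6→v4.
The set {u1, u3, u4, u5, u6, u7} has only 4 neighbours ({v1, v2, v4, v5}), so by Hall's theorem at most 5 of the 7 left vertices can be matched.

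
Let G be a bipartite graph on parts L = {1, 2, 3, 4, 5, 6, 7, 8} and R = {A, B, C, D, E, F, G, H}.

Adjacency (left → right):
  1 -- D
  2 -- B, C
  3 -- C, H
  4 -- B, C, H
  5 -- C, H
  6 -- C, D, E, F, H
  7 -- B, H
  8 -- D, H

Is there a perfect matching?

The set {1, 2, 3, 4, 5, 7, 8} has only 4 neighbours ({B, C, D, H}), so by Hall's theorem at most 5 of the 8 left vertices can be matched.
Hence no matching covers every left vertex.

No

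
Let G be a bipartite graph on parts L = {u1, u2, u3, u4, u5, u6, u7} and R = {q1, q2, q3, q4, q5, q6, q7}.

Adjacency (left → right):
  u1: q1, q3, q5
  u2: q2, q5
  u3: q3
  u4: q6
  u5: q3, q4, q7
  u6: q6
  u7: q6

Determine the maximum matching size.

A valid assignment of size 5: u1–q5, u2–q2, u3–q3, u4–q6, u5–q4.
The set {u4, u6, u7} has only 1 neighbour ({q6}), so by Hall's theorem at most 5 of the 7 left vertices can be matched.

5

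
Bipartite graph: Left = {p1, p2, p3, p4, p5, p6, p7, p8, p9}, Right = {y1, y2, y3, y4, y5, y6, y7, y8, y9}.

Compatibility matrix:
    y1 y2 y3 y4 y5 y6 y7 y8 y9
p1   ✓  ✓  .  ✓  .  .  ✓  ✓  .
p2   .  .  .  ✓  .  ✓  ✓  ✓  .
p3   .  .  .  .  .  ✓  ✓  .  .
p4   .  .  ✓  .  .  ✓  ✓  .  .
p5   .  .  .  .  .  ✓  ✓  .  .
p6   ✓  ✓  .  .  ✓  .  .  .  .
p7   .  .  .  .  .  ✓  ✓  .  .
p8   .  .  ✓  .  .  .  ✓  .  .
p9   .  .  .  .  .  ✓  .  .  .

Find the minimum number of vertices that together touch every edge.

6

{p1, p2, p6, y3, y6, y7} is a vertex cover of size 6: every edge has an endpoint in this set.
No smaller cover exists because p1–y4, p2–y8, p3–y6, p4–y3, p5–y7, p6–y1 is a matching of size 6, and a cover must include an endpoint of each of these disjoint edges (König's theorem).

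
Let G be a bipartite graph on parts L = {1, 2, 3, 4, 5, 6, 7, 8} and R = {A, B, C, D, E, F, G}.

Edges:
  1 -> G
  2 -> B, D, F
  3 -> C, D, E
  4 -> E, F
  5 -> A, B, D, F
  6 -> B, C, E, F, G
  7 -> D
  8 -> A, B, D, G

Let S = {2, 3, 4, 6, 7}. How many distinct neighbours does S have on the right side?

The union of neighbours of {2, 3, 4, 6, 7} is {B, C, D, E, F, G}, which has 6 elements.
Since |N(S)| = 6 ≥ |S| = 5, Hall's condition holds for this subset.

6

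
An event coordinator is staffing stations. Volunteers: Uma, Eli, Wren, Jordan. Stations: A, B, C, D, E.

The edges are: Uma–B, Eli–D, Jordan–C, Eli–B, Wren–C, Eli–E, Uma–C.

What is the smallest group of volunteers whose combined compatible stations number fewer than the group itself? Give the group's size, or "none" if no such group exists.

Take S = {Wren, Jordan}. Its neighbourhood is {C}, so |N(S)| = 1 < |S| = 2.
No single vertex violates Hall's condition since each has at least one neighbour, so 2 is the minimum.

2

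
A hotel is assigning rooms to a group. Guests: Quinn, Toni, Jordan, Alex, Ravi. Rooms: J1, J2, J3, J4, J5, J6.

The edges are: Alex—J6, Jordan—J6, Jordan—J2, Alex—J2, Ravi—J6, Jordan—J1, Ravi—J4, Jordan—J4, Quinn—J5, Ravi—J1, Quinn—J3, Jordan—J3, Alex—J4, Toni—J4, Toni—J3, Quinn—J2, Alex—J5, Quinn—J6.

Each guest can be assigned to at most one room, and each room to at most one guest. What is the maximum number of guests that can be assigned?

5

For example, pair Quinn-J3, Toni-J4, Jordan-J2, Alex-J5, Ravi-J6.
All 5 guests are matched, so no larger matching exists.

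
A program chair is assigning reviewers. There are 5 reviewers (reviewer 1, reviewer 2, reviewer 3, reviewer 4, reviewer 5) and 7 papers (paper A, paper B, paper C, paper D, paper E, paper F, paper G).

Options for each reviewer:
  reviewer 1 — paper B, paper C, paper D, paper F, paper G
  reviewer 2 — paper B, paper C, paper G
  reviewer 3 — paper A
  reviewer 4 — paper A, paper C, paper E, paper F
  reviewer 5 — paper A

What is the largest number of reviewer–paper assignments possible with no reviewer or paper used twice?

One maximum matching: reviewer 1-paper G, reviewer 2-paper B, reviewer 3-paper A, reviewer 4-paper E.
The set {reviewer 3, reviewer 5} has only 1 neighbour ({paper A}), so by Hall's theorem at most 4 of the 5 reviewers can be matched.

4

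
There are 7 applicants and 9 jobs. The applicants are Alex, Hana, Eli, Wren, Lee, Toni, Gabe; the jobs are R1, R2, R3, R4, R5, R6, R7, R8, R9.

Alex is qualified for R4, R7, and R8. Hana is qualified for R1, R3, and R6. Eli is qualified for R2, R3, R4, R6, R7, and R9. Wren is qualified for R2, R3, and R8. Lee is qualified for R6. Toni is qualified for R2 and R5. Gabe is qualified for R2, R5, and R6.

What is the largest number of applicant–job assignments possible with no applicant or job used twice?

One maximum matching: Alex–R7, Hana–R3, Eli–R9, Wren–R8, Lee–R6, Toni–R2, Gabe–R5.
This saturates every applicant, so 7 is the maximum.

7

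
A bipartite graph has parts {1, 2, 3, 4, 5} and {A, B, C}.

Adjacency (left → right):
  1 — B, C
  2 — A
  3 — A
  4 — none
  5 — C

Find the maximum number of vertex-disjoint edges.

3

A valid assignment of size 3: 1-B, 2-A, 5-C.
The set {2, 3, 4} has only 1 neighbour ({A}), so by Hall's theorem at most 3 of the 5 left vertices can be matched.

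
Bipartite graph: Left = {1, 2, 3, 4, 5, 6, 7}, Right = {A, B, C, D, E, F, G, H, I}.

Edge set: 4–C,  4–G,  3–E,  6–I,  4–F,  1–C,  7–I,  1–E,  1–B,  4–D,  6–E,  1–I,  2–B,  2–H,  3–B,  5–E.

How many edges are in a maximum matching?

6

For example, pair 1→C, 2→H, 3→B, 4→F, 5→E, 6→I.
The set {5, 6, 7} has only 2 neighbours ({E, I}), so by Hall's theorem at most 6 of the 7 left vertices can be matched.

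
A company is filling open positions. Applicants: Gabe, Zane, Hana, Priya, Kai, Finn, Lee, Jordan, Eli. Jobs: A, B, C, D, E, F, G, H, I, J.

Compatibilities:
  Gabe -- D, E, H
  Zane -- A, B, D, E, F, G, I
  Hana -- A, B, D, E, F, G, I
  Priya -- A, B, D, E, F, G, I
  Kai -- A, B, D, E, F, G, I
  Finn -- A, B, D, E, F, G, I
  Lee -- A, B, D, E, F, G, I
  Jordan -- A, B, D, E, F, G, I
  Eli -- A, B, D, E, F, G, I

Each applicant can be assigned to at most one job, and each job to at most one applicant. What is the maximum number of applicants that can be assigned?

8

One maximum matching: Gabe–H, Zane–I, Hana–D, Priya–F, Kai–B, Finn–E, Lee–A, Jordan–G.
The set {Zane, Hana, Priya, Kai, Finn, Lee, Jordan, Eli} has only 7 neighbours ({A, B, D, E, F, G, I}), so by Hall's theorem at most 8 of the 9 applicants can be matched.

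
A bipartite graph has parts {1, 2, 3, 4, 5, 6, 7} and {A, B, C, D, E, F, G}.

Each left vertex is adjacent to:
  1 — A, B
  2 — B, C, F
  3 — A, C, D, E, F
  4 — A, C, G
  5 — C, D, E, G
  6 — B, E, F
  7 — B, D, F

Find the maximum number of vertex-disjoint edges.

One maximum matching: 1-A, 2-C, 3-F, 4-G, 5-D, 6-E, 7-B.
All 7 left vertices are matched, so no larger matching exists.

7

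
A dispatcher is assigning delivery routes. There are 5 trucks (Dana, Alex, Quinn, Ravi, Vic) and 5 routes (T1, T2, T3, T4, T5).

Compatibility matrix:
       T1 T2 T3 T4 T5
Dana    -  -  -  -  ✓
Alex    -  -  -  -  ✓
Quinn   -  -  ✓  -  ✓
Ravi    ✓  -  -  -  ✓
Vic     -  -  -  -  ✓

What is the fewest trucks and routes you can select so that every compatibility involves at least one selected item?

A maximum matching has 3 edges (e.g. Dana–T5, Quinn–T3, Ravi–T1).
By König's theorem the minimum vertex cover has the same size. One such cover is {Quinn, Ravi, T5}.

3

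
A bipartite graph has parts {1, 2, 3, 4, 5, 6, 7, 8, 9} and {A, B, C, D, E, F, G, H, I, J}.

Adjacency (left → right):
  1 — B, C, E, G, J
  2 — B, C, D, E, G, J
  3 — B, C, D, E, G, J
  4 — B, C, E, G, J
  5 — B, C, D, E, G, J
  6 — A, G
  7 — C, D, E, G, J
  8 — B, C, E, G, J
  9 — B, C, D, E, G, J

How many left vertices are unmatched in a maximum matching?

2

One maximum matching: 1→C, 2→D, 3→B, 4→G, 5→E, 6→A, 7→J.
The set {1, 2, 3, 4, 5, 7, 8, 9} has only 6 neighbours ({B, C, D, E, G, J}), so by Hall's theorem at most 7 of the 9 left vertices can be matched.
That matches 7 of the 9, leaving 2 unmatched; no matching can do better.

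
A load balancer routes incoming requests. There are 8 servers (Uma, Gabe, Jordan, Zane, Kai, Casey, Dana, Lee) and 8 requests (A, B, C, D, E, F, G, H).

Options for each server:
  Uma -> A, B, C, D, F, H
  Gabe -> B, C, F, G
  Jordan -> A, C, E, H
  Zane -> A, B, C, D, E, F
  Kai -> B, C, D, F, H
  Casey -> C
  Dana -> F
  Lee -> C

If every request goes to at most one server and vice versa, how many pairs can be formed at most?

7

For example, pair Uma-A, Gabe-B, Jordan-E, Zane-D, Kai-H, Casey-C, Dana-F.
The set {Casey, Lee} has only 1 neighbour ({C}), so by Hall's theorem at most 7 of the 8 servers can be matched.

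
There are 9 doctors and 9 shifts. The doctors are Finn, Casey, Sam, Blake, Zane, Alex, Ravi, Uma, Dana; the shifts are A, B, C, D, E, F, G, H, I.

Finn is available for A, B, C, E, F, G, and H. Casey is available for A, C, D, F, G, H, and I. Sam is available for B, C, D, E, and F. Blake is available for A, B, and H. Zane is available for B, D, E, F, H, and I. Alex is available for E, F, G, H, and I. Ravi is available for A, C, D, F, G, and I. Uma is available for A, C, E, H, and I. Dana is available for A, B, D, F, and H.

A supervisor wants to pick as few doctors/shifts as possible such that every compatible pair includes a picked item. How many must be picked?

A maximum matching has 9 edges (e.g. Finn–F, Casey–I, Sam–C, Blake–B, Zane–H, Alex–G, Ravi–D, Uma–E, Dana–A).
By König's theorem the minimum vertex cover has the same size. One such cover is {Finn, Casey, Sam, Blake, Zane, Alex, Ravi, Uma, Dana}.

9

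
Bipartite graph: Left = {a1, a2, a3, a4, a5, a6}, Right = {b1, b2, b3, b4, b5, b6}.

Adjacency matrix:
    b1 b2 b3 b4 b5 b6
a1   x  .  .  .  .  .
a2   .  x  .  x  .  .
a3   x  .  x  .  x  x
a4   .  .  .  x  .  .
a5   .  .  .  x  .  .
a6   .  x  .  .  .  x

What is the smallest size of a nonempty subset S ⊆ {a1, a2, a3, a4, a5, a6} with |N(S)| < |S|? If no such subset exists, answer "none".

2

Take S = {a4, a5}. Its neighbourhood is {b4}, so |N(S)| = 1 < |S| = 2.
No single vertex violates Hall's condition since each has at least one neighbour, so 2 is the minimum.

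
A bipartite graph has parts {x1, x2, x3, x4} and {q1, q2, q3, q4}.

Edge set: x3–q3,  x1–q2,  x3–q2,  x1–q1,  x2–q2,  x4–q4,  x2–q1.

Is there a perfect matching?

Yes

For example, pair x1-q1, x2-q2, x3-q3, x4-q4.
Every left vertex is matched, so this is a perfect matching.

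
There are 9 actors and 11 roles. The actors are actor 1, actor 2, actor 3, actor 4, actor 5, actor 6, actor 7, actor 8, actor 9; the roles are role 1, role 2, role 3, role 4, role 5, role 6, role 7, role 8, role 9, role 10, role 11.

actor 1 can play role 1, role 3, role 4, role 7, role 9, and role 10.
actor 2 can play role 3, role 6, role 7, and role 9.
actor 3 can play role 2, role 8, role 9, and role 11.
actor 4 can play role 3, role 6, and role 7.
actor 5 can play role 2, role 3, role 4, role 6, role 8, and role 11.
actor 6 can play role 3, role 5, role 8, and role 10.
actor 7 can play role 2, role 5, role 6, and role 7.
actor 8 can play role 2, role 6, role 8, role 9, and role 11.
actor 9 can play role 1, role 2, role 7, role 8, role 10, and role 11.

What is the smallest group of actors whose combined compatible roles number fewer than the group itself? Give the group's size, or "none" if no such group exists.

none

A matching saturating every actor exists, for instance actor 1→role 1, actor 2→role 3, actor 3→role 2, actor 4→role 6, actor 5→role 8, actor 6→role 10, actor 7→role 5, actor 8→role 9, actor 9→role 7.
By Hall's marriage theorem, this means |N(S)| ≥ |S| for every subset S, so no violating subset exists.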